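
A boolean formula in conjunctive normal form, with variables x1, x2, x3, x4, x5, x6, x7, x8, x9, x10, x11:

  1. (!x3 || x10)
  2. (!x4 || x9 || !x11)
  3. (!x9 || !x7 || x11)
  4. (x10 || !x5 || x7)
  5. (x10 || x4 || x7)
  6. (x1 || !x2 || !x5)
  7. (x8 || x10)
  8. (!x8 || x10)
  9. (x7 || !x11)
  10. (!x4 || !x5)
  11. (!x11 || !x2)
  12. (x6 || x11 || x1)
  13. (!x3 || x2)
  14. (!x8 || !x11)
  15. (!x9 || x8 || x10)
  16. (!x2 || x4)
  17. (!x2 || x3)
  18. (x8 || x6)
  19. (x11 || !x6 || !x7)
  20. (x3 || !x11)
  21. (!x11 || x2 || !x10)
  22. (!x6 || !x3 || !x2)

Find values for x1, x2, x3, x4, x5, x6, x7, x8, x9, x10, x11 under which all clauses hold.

x1=0  x2=0  x3=0  x4=0  x5=0  x6=1  x7=0  x8=0  x9=1  x10=1  x11=0

Check each clause:
  1. (x10 || !x3) — x10 is true.
  2. (!x11 || !x4 || x9) — x9 is true.
  3. (!x9 || x11 || !x7) — !x7 is true.
  4. (x10 || !x5 || x7) — x10 is true.
  5. (x4 || x10 || x7) — x10 is true.
  6. (!x2 || !x5 || x1) — !x5 is true.
  7. (x10 || x8) — x10 is true.
  8. (!x8 || x10) — !x8 is true.
  9. (x7 || !x11) — !x11 is true.
  10. (!x4 || !x5) — !x5 is true.
  11. (!x2 || !x11) — !x11 is true.
  12. (x11 || x6 || x1) — x6 is true.
  13. (x2 || !x3) — !x3 is true.
  14. (!x8 || !x11) — !x8 is true.
  15. (x10 || x8 || !x9) — x10 is true.
  16. (x4 || !x2) — !x2 is true.
  17. (!x2 || x3) — !x2 is true.
  18. (x8 || x6) — x6 is true.
  19. (!x7 || !x6 || x11) — !x7 is true.
  20. (x3 || !x11) — !x11 is true.
  21. (!x10 || !x11 || x2) — !x11 is true.
  22. (!x6 || !x3 || !x2) — !x3 is true.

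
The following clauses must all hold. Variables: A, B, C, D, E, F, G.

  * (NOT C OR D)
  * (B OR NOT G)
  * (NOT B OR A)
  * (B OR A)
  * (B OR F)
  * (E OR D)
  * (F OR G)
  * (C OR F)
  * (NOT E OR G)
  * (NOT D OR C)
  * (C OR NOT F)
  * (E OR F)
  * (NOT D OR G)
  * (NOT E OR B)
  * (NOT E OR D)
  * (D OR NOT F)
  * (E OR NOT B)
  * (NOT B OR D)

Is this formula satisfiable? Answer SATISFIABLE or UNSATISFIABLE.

SATISFIABLE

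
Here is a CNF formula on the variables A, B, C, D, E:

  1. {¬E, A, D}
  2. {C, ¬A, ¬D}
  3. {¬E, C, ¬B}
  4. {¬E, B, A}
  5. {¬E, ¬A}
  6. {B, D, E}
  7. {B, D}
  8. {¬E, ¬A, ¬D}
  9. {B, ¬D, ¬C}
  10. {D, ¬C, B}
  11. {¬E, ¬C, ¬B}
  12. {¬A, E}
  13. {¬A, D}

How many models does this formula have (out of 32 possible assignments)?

5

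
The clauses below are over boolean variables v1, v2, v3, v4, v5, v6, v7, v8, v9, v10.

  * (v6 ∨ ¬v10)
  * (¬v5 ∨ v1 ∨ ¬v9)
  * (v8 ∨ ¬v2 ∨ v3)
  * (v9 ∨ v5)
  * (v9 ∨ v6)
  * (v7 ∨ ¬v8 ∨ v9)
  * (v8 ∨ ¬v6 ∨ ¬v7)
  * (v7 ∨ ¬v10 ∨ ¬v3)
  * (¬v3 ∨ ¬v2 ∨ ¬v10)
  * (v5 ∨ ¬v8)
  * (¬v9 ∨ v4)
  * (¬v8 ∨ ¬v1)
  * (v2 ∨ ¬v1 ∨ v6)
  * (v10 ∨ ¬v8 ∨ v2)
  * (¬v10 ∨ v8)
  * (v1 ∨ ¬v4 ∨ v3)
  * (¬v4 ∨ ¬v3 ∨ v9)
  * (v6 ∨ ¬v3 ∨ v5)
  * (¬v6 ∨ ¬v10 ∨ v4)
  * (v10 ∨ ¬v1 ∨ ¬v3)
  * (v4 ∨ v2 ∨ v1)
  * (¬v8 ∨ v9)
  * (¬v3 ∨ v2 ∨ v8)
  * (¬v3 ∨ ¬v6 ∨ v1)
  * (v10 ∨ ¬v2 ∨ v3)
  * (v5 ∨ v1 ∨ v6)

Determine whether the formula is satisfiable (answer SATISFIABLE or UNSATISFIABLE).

SATISFIABLE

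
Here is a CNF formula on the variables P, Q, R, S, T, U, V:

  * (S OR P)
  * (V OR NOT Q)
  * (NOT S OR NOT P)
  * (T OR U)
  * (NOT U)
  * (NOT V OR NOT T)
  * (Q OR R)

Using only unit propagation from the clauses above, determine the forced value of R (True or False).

Unit clause (NOT U) sets U = False.
(T OR U) with U = False leaves only T, so T = True.
In (NOT T OR NOT V), NOT T is now false; NOT V must hold, so V = False.
(V OR NOT Q): since V = False, the clause reduces to (NOT Q). Q = False.
(Q OR R): since Q = False, the clause reduces to (R). R = True.

True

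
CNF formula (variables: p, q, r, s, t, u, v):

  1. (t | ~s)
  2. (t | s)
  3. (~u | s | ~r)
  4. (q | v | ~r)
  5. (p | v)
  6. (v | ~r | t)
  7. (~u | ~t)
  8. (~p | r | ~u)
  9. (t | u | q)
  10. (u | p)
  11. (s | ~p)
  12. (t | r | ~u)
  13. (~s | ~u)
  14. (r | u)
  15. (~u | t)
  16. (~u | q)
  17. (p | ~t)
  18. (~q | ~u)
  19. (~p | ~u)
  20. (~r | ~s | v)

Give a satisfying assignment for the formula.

p=T, q=T, r=T, s=T, t=T, u=F, v=T

Check each clause:
  1. (~s | t) — t is true.
  2. (s | t) — s is true.
  3. (s | ~u | ~r) — ~u is true.
  4. (~r | q | v) — q is true.
  5. (v | p) — p is true.
  6. (t | ~r | v) — t is true.
  7. (~u | ~t) — ~u is true.
  8. (r | ~p | ~u) — ~u is true.
  9. (q | t | u) — q is true.
  10. (u | p) — p is true.
  11. (~p | s) — s is true.
  12. (~u | r | t) — ~u is true.
  13. (~u | ~s) — ~u is true.
  14. (r | u) — r is true.
  15. (~u | t) — ~u is true.
  16. (~u | q) — q is true.
  17. (p | ~t) — p is true.
  18. (~u | ~q) — ~u is true.
  19. (~p | ~u) — ~u is true.
  20. (~s | ~r | v) — v is true.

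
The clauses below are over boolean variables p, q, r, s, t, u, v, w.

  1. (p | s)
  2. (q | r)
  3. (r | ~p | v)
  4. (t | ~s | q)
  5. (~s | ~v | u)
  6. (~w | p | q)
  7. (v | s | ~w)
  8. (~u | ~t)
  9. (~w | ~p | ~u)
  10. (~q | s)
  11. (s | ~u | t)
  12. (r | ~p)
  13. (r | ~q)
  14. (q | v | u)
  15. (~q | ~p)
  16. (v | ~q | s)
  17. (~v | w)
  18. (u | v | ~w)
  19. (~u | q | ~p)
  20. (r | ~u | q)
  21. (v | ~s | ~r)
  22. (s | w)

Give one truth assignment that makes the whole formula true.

p=T, q=F, r=T, s=F, t=T, u=F, v=T, w=T

Branch on p: take p = True.
  then r is forced to True.
  then q is forced to False.
  then u is forced to False.
  then v is forced to True.
  then s is forced to False.
  then w is forced to True.
t is now unconstrained; take t = True.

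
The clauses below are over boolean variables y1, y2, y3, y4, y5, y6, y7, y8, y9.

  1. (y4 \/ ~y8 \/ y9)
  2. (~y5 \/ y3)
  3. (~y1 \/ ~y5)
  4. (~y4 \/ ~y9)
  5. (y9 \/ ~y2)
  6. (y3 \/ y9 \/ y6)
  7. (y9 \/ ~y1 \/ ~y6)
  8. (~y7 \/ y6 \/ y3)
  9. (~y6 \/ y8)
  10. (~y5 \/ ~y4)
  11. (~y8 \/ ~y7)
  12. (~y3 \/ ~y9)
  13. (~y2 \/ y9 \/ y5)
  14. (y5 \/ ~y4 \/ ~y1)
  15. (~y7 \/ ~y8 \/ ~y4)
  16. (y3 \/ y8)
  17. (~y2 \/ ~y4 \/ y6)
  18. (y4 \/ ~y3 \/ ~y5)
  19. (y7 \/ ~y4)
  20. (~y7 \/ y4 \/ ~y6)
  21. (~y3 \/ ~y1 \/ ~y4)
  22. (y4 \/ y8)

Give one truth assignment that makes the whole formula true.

y1=False  y2=False  y3=False  y4=False  y5=False  y6=False  y7=False  y8=True  y9=True

Check each clause:
  1. (y9 \/ y4 \/ ~y8) — y9 is true.
  2. (~y5 \/ y3) — ~y5 is true.
  3. (~y5 \/ ~y1) — ~y5 is true.
  4. (~y4 \/ ~y9) — ~y4 is true.
  5. (~y2 \/ y9) — y9 is true.
  6. (y6 \/ y3 \/ y9) — y9 is true.
  7. (~y6 \/ y9 \/ ~y1) — y9 is true.
  8. (y6 \/ ~y7 \/ y3) — ~y7 is true.
  9. (~y6 \/ y8) — y8 is true.
  10. (~y4 \/ ~y5) — ~y5 is true.
  11. (~y8 \/ ~y7) — ~y7 is true.
  12. (~y3 \/ ~y9) — ~y3 is true.
  13. (~y2 \/ y9 \/ y5) — y9 is true.
  14. (~y4 \/ y5 \/ ~y1) — ~y4 is true.
  15. (~y8 \/ ~y7 \/ ~y4) — ~y7 is true.
  16. (y3 \/ y8) — y8 is true.
  17. (~y4 \/ ~y2 \/ y6) — ~y4 is true.
  18. (~y5 \/ ~y3 \/ y4) — ~y5 is true.
  19. (~y4 \/ y7) — ~y4 is true.
  20. (y4 \/ ~y7 \/ ~y6) — ~y7 is true.
  21. (~y4 \/ ~y1 \/ ~y3) — ~y4 is true.
  22. (y4 \/ y8) — y8 is true.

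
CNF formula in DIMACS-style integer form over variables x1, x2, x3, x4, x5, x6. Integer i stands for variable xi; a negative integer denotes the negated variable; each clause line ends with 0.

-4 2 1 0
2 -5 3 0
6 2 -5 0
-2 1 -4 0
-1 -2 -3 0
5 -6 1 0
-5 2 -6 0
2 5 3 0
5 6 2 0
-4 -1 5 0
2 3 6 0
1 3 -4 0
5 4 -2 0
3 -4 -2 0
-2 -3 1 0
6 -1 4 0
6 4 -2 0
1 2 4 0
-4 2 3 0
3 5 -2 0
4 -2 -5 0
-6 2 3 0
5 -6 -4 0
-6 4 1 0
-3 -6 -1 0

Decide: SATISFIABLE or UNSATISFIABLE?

UNSATISFIABLE

x2 = True:
  x4 = True:
    propagation gives x1=True, x3=False; an empty clause results — contradiction.
  x4 = False:
    propagation gives x5=True; an empty clause results — contradiction.
x2 = False:
  x6 = True:
    propagation gives x5=False, x1=True, x3=True; an empty clause results — contradiction.
  x6 = False:
    propagation gives x5=False; an empty clause results — contradiction.
Every branch closes, so no satisfying assignment exists.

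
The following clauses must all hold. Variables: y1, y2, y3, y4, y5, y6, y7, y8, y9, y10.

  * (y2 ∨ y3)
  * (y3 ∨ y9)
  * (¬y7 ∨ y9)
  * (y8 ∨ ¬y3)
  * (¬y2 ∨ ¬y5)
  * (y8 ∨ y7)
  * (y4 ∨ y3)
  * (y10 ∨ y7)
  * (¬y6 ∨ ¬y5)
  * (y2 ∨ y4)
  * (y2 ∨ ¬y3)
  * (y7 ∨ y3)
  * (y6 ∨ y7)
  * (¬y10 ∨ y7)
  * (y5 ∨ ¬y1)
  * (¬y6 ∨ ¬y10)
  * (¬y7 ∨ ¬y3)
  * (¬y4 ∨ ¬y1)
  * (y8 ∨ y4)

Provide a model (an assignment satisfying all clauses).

y1 occurs only negated in the remaining clauses — set y1 = False.
y9 occurs only positively in the remaining clauses — set y9 = True.
Try y2 = True.
  then y5 is forced to False.
For the remaining variables, y3 = False, y4 = True, y6 = True, y7 = True, y8 = False, y10 = False works.

y1=False, y2=True, y3=False, y4=True, y5=False, y6=True, y7=True, y8=False, y9=True, y10=False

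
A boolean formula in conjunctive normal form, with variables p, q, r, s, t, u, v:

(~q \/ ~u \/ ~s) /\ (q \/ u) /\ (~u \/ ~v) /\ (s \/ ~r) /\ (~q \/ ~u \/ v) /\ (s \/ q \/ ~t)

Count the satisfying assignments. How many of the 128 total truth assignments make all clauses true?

Case analysis on q and u:
  q=1, u=1: a clause becomes empty — 0.
  q=1, u=0: p, t, v free; 3 ways for (r,s) × 2^3 = 24.
  q=0, u=1: p free; 5 ways for (r,s,t,v) × 2^1 = 10.
  q=0, u=0: a clause becomes empty — 0.
Total: 0 + 24 + 10 + 0 = 34.

34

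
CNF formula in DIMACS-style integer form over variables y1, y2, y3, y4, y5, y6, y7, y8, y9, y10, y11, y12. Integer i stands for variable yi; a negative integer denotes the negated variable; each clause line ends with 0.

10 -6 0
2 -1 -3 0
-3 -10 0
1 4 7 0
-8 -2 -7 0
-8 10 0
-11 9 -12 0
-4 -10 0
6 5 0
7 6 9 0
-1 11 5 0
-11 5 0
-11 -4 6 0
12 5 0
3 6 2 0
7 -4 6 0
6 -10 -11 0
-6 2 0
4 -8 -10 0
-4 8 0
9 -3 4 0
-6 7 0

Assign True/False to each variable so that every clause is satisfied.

y1 = True, y2 = True, y3 = True, y4 = False, y5 = True, y6 = False, y7 = False, y8 = False, y9 = True, y10 = False, y11 = False, y12 = False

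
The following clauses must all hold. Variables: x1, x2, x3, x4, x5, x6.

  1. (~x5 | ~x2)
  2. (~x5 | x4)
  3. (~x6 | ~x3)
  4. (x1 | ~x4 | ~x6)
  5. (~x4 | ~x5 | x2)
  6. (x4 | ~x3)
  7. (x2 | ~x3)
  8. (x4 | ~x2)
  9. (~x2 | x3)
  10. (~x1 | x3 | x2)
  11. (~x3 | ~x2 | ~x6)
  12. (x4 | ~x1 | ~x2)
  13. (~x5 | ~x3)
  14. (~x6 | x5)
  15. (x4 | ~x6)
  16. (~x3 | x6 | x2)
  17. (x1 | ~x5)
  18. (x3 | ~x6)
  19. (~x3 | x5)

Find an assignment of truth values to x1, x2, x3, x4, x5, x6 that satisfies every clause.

x1=0, x2=0, x3=0, x4=1, x5=0, x6=0

Check each clause:
  1. (~x5 | ~x2) — ~x5 is true.
  2. (~x5 | x4) — ~x5 is true.
  3. (~x6 | ~x3) — ~x6 is true.
  4. (~x6 | ~x4 | x1) — ~x6 is true.
  5. (x2 | ~x5 | ~x4) — ~x5 is true.
  6. (~x3 | x4) — x4 is true.
  7. (~x3 | x2) — ~x3 is true.
  8. (x4 | ~x2) — x4 is true.
  9. (x3 | ~x2) — ~x2 is true.
  10. (x2 | ~x1 | x3) — ~x1 is true.
  11. (~x3 | ~x2 | ~x6) — ~x6 is true.
  12. (x4 | ~x2 | ~x1) — x4 is true.
  13. (~x3 | ~x5) — ~x5 is true.
  14. (~x6 | x5) — ~x6 is true.
  15. (x4 | ~x6) — ~x6 is true.
  16. (x6 | x2 | ~x3) — ~x3 is true.
  17. (x1 | ~x5) — ~x5 is true.
  18. (x3 | ~x6) — ~x6 is true.
  19. (~x3 | x5) — ~x3 is true.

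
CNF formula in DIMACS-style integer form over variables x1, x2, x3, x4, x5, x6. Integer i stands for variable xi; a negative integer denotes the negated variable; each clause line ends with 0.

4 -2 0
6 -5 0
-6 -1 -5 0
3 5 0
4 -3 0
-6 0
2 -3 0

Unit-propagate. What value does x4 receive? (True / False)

(~x6) stands alone — x6 = False.
In (x6 | ~x5), x6 is now false; ~x5 must hold, so x5 = False.
(x3 | x5): since x5 = False, the clause reduces to (x3). x3 = True.
From (x4 | ~x3) and x3 = True: x4 = True.

True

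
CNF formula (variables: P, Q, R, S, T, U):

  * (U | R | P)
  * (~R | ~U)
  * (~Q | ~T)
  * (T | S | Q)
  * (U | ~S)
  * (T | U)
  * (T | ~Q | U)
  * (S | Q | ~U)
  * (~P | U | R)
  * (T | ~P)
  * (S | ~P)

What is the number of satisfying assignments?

Satisfying assignments:
  P=0 Q=0 R=0 S=1 T=0 U=1
  P=0 Q=0 R=0 S=1 T=1 U=1
  P=0 Q=0 R=1 S=0 T=1 U=0
  P=0 Q=1 R=0 S=0 T=0 U=1
  P=0 Q=1 R=0 S=1 T=0 U=1
  P=1 Q=0 R=0 S=1 T=1 U=1
Count: 6.

6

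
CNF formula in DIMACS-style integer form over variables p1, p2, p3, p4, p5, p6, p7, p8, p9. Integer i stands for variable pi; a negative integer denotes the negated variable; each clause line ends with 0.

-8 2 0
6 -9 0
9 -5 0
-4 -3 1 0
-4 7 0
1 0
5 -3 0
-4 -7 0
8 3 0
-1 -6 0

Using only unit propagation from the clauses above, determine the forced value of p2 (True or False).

Unit clause (p1) sets p1 = True.
In (~p1 | ~p6), ~p1 is now false; ~p6 must hold, so p6 = False.
In (p6 | ~p9), p6 is now false; ~p9 must hold, so p9 = False.
(p9 | ~p5): since p9 = False, the clause reduces to (~p5). p5 = False.
(p5 | ~p3) with p5 = False leaves only ~p3, so p3 = False.
(p3 | p8) with p3 = False leaves only p8, so p8 = True.
From (p2 | ~p8) and p8 = True: p2 = True.

True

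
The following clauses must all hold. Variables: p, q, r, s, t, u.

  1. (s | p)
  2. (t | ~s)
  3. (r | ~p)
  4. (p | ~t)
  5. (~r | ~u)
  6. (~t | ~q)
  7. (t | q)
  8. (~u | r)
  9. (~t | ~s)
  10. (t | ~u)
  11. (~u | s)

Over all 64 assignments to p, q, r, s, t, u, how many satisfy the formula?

2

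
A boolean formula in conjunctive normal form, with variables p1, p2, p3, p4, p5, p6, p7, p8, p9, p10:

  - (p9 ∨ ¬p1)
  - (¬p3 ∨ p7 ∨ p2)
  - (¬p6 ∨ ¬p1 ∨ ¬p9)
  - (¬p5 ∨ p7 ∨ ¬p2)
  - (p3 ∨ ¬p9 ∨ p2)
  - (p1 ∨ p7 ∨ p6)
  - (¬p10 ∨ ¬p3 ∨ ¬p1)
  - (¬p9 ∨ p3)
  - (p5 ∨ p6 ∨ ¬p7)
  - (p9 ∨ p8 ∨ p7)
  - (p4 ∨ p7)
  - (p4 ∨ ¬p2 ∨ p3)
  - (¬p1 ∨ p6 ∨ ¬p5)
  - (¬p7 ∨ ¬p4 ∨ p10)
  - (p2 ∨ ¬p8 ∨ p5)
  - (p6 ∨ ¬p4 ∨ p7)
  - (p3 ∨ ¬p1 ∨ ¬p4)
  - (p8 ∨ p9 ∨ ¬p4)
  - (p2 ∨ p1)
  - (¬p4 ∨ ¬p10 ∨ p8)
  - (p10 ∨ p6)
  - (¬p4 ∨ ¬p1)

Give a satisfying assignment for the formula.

p1=F  p2=T  p3=T  p4=F  p5=F  p6=T  p7=T  p8=T  p9=F  p10=F

Branch on p1: take p1 = False.
  then p2 is forced to True.
Try p3 = True.
The remaining clauses are satisfied by p4 = False, p5 = False, p6 = True, p7 = True, p8 = True, p9 = False, p10 = False.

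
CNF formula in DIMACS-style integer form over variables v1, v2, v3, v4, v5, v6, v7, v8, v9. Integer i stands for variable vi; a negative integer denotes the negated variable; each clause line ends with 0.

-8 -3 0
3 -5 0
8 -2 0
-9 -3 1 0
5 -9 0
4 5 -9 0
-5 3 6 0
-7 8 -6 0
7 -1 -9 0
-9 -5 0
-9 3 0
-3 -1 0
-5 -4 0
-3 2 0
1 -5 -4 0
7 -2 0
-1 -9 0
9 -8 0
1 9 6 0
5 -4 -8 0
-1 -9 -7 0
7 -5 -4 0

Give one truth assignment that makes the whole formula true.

v1=T, v2=F, v3=F, v4=T, v5=F, v6=T, v7=F, v8=F, v9=F

Try v1 = True.
  then v3 is forced to False.
  then v5 is forced to False.
  then v9 is forced to False.
  then v8 is forced to False.
  then v2 is forced to False.
The remaining clauses are satisfied by v4 = True, v6 = True, v7 = False.
Check each clause:
  1. (!v3 || !v8) — !v8 is true.
  2. (!v5 || v3) — !v5 is true.
  3. (!v2 || v8) — !v2 is true.
  4. (!v3 || v1 || !v9) — v1 is true.
  5. (v5 || !v9) — !v9 is true.
  6. (!v9 || v5 || v4) — v4 is true.
  7. (!v5 || v3 || v6) — v6 is true.
  8. (!v7 || !v6 || v8) — !v7 is true.
  9. (!v1 || v7 || !v9) — !v9 is true.
  10. (!v9 || !v5) — !v5 is true.
  11. (!v9 || v3) — !v9 is true.
  12. (!v1 || !v3) — !v3 is true.
  13. (!v4 || !v5) — !v5 is true.
  14. (v2 || !v3) — !v3 is true.
  15. (v1 || !v4 || !v5) — v1 is true.
  16. (v7 || !v2) — !v2 is true.
  17. (!v9 || !v1) — !v9 is true.
  18. (!v8 || v9) — !v8 is true.
  19. (v6 || v1 || v9) — v1 is true.
  20. (!v4 || !v8 || v5) — !v8 is true.
  21. (!v1 || !v9 || !v7) — !v7 is true.
  22. (!v4 || !v5 || v7) — !v5 is true.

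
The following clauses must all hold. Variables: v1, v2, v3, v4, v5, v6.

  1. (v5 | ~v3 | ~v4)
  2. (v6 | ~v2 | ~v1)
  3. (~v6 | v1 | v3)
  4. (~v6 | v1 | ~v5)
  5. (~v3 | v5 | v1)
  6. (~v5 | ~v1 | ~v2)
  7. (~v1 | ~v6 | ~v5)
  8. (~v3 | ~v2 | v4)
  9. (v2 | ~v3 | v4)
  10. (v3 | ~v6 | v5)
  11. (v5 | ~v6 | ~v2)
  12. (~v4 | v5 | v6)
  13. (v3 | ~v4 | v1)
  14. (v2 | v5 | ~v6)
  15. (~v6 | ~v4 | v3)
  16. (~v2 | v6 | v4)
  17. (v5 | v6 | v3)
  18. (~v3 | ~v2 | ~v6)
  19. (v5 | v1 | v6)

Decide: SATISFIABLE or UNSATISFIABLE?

SATISFIABLE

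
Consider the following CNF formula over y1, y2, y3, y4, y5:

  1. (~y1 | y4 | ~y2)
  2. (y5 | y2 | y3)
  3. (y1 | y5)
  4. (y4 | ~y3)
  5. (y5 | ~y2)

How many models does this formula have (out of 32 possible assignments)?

12

Case analysis on y2 and y5:
  y2=1, y5=1: 5 of the 8 assignments to (y1,y3,y4) work.
  y2=1, y5=0: a clause becomes empty — 0.
  y2=0, y5=1: y1 free; 3 ways for (y3,y4) × 2^1 = 6.
  y2=0, y5=0: remaining (y1,y3,y4) ∈ {(1,1,1)} — 1.
Total: 5 + 0 + 6 + 1 = 12.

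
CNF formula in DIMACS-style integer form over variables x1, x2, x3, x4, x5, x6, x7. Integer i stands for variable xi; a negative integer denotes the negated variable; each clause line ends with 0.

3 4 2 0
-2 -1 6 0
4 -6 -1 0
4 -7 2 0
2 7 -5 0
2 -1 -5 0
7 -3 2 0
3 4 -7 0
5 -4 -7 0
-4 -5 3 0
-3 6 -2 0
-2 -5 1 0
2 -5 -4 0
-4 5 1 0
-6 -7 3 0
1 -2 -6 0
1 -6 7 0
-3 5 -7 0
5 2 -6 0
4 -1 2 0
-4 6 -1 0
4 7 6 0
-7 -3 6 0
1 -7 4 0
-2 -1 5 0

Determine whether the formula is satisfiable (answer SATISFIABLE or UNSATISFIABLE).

SATISFIABLE

Set x1 = True and propagate.
Branch on x2: take x2 = True.
  then x6 is forced to True.
  then x4 is forced to True.
  then x5 is forced to True.
  then x3 is forced to True.
x7 is now unconstrained; take x7 = True.
So x1 = T, x2 = T, x3 = T, x4 = T, x5 = T, x6 = T, x7 = T is a satisfying assignment.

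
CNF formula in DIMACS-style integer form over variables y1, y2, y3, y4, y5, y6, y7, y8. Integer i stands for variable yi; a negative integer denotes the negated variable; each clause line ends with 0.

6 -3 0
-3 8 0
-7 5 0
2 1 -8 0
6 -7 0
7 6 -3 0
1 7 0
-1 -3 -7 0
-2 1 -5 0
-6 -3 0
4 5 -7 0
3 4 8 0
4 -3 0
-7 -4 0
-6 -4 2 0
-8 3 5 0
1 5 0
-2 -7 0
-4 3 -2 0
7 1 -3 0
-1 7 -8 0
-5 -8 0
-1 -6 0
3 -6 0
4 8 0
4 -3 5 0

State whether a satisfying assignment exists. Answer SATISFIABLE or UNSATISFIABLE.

Set y1 = True and propagate.
  then y6 is forced to False.
  then y3 is forced to False.
  then y7 is forced to False.
  then y8 is forced to False.
  then y4 is forced to True.
  then y2 is forced to False.
y5 is now unconstrained; take y5 = True.
So y1=True, y2=False, y3=False, y4=True, y5=True, y6=False, y7=False, y8=False is a satisfying assignment.

SATISFIABLE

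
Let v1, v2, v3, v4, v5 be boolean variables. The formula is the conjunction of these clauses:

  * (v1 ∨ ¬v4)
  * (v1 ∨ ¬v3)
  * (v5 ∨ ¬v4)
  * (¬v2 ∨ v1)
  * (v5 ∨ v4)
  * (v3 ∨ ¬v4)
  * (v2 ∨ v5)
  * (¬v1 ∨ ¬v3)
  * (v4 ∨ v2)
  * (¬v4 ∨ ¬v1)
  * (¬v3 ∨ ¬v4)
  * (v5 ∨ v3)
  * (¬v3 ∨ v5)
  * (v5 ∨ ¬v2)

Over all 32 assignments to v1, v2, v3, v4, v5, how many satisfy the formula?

1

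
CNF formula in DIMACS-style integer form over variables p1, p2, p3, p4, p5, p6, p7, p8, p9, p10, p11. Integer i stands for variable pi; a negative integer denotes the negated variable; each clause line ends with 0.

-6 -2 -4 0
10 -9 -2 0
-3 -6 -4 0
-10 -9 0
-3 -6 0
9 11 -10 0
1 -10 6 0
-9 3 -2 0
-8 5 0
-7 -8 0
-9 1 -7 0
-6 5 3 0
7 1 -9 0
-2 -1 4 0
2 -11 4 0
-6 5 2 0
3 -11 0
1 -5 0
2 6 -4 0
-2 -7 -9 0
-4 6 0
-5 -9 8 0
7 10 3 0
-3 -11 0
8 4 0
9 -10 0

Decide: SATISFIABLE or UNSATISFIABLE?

SATISFIABLE

Try p1 = True.
Try p2 = False.
The remaining clauses are satisfied by p3 = True, p4 = False, p5 = True, p6 = False, p7 = False, p8 = True, p9 = False, p10 = False, p11 = False.
So p1=T, p2=F, p3=T, p4=F, p5=T, p6=F, p7=F, p8=T, p9=F, p10=F, p11=F is a satisfying assignment.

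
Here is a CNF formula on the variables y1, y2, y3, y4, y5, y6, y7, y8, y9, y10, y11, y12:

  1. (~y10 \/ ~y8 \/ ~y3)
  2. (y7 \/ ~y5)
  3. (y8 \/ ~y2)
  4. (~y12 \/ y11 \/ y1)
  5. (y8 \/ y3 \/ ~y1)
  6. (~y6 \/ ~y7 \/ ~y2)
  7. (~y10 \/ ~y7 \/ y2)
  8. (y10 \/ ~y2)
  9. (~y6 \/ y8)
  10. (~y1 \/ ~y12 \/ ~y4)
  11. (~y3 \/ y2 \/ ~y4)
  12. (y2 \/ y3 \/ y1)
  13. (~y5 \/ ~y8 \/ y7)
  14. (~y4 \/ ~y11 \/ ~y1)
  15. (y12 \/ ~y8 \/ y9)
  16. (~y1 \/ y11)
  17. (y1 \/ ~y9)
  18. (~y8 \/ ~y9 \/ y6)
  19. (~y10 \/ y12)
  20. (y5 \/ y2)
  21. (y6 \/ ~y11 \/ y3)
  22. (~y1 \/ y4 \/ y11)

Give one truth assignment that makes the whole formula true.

y1 = 1  y2 = 0  y3 = 1  y4 = 0  y5 = 1  y6 = 0  y7 = 1  y8 = 0  y9 = 0  y10 = 0  y11 = 1  y12 = 0

Check each clause:
  1. (~y3 \/ ~y8 \/ ~y10) — ~y8 is true.
  2. (~y5 \/ y7) — y7 is true.
  3. (y8 \/ ~y2) — ~y2 is true.
  4. (~y12 \/ y11 \/ y1) — y1 is true.
  5. (y8 \/ ~y1 \/ y3) — y3 is true.
  6. (~y6 \/ ~y2 \/ ~y7) — ~y6 is true.
  7. (~y7 \/ ~y10 \/ y2) — ~y10 is true.
  8. (y10 \/ ~y2) — ~y2 is true.
  9. (y8 \/ ~y6) — ~y6 is true.
  10. (~y1 \/ ~y12 \/ ~y4) — ~y12 is true.
  11. (~y3 \/ y2 \/ ~y4) — ~y4 is true.
  12. (y2 \/ y1 \/ y3) — y1 is true.
  13. (y7 \/ ~y8 \/ ~y5) — ~y8 is true.
  14. (~y1 \/ ~y4 \/ ~y11) — ~y4 is true.
  15. (y9 \/ ~y8 \/ y12) — ~y8 is true.
  16. (y11 \/ ~y1) — y11 is true.
  17. (~y9 \/ y1) — y1 is true.
  18. (~y9 \/ y6 \/ ~y8) — ~y8 is true.
  19. (y12 \/ ~y10) — ~y10 is true.
  20. (y2 \/ y5) — y5 is true.
  21. (~y11 \/ y3 \/ y6) — y3 is true.
  22. (y11 \/ ~y1 \/ y4) — y11 is true.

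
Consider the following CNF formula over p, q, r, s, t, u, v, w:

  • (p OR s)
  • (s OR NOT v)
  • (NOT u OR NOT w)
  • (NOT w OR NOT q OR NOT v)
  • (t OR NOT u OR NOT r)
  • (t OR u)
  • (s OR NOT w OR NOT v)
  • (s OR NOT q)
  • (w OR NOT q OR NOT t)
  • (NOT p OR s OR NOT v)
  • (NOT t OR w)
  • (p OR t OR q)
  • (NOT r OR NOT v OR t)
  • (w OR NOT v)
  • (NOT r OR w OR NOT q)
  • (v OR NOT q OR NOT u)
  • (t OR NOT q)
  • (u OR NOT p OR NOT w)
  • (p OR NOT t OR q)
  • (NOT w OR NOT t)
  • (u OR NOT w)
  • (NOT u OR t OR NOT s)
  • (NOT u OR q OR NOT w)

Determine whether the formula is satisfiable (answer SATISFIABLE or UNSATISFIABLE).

Pure literal: r appears only negated; assign r = False.
Try p = True.
Branch on q: take q = False.
The remaining clauses are satisfied by s = False, t = False, u = True, v = False, w = False.
Every clause has at least one true literal under this assignment.
So p=1, q=0, r=0, s=0, t=0, u=1, v=0, w=0 is a satisfying assignment.

SATISFIABLE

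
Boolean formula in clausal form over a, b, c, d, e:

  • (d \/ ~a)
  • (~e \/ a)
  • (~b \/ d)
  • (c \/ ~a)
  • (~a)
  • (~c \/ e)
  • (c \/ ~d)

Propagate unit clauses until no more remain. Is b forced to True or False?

(~a) stands alone — a = False.
In (~e \/ a), a is now false; ~e must hold, so e = False.
From (e \/ ~c) and e = False: c = False.
(c \/ ~d): since c = False, the clause reduces to (~d). d = False.
In (d \/ ~b), d is now false; ~b must hold, so b = False.

False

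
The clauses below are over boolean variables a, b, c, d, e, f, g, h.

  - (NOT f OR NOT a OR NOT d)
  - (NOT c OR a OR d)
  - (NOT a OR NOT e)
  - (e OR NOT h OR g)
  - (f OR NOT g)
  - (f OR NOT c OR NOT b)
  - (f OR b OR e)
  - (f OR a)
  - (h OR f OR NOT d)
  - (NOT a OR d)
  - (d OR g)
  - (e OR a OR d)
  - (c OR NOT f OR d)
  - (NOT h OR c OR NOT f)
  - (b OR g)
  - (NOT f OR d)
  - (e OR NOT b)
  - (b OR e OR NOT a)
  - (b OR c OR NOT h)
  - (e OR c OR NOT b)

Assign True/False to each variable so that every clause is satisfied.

a = F, b = F, c = F, d = T, e = T, f = T, g = T, h = F

Try a = False.
  then f is forced to True.
  then d is forced to True.
Set b = False and propagate.
  then g is forced to True.
The remaining clauses are satisfied by c = False, e = True, h = False.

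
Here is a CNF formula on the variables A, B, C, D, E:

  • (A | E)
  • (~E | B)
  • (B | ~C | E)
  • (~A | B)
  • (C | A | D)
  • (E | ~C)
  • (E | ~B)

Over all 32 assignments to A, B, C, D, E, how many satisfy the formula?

Case analysis on E and B:
  E=T, B=T: 7 of the 8 assignments to (A,C,D) work.
  E=T, B=F: a clause becomes empty — 0.
  E=F, B=T: a clause becomes empty — 0.
  E=F, B=F: a clause becomes empty — 0.
Total: 7 + 0 + 0 + 0 = 7.

7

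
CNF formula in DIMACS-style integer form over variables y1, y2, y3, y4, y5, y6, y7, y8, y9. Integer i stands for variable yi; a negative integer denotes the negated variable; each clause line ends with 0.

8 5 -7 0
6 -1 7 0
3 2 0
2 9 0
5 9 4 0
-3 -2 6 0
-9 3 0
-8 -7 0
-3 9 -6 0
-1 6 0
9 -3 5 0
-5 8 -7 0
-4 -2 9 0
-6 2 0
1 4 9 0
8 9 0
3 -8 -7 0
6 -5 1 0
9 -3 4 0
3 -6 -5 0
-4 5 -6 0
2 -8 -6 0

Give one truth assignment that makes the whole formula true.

y1 = T, y2 = T, y3 = T, y4 = F, y5 = T, y6 = T, y7 = F, y8 = T, y9 = T

Branch on y1: take y1 = True.
  then y6 is forced to True.
  then y2 is forced to True.
Try y3 = True.
  then y9 is forced to True.
For the remaining variables, y4 = False, y5 = True, y7 = False, y8 = True works.
Check each clause:
  1. (y5 || y8 || !y7) — y8 is true.
  2. (y6 || !y1 || y7) — y6 is true.
  3. (y2 || y3) — y2 is true.
  4. (y2 || y9) — y9 is true.
  5. (y9 || y4 || y5) — y9 is true.
  6. (!y2 || !y3 || y6) — y6 is true.
  7. (y3 || !y9) — y3 is true.
  8. (!y8 || !y7) — !y7 is true.
  9. (!y3 || !y6 || y9) — y9 is true.
  10. (y6 || !y1) — y6 is true.
  11. (y9 || y5 || !y3) — y9 is true.
  12. (!y7 || !y5 || y8) — y8 is true.
  13. (!y4 || y9 || !y2) — y9 is true.
  14. (y2 || !y6) — y2 is true.
  15. (y4 || y9 || y1) — y1 is true.
  16. (y8 || y9) — y8 is true.
  17. (!y7 || y3 || !y8) — !y7 is true.
  18. (y6 || y1 || !y5) — y1 is true.
  19. (y4 || y9 || !y3) — y9 is true.
  20. (!y5 || y3 || !y6) — y3 is true.
  21. (!y6 || !y4 || y5) — !y4 is true.
  22. (!y6 || !y8 || y2) — y2 is true.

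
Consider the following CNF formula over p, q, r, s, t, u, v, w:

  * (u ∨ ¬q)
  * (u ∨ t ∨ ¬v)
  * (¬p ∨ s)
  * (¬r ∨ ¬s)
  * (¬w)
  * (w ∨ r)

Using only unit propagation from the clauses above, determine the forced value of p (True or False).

False

(¬w) is a unit clause: w = False.
(r ∨ w): since w = False, the clause reduces to (r). r = True.
(¬r ∨ ¬s) with r = True leaves only ¬s, so s = False.
(¬p ∨ s): since s = False, the clause reduces to (¬p). p = False.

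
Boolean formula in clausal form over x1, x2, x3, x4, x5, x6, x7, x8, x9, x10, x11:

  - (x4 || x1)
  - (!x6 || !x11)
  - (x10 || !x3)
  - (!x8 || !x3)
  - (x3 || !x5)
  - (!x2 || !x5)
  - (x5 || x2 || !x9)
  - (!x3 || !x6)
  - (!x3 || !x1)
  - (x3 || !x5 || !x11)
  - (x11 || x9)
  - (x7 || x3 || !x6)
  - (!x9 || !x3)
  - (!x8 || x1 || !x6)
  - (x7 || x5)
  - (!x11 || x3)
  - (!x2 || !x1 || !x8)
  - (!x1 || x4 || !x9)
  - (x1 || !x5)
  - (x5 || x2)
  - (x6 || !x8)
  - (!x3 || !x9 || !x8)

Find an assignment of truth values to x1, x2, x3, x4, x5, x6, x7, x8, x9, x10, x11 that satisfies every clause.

x4 occurs only positively in the remaining clauses — set x4 = True.
x7 occurs only positively in the remaining clauses — set x7 = True.
Branch on x1: take x1 = True.
  then x3 is forced to False.
  then x5 is forced to False.
  then x11 is forced to False.
  then x9 is forced to True.
  then x2 is forced to True.
  then x8 is forced to False.
x6, x10 are now unconstrained; take x6 = False, x10 = False.
Every clause has at least one true literal under this assignment.

x1=True, x2=True, x3=False, x4=True, x5=False, x6=False, x7=True, x8=False, x9=True, x10=False, x11=False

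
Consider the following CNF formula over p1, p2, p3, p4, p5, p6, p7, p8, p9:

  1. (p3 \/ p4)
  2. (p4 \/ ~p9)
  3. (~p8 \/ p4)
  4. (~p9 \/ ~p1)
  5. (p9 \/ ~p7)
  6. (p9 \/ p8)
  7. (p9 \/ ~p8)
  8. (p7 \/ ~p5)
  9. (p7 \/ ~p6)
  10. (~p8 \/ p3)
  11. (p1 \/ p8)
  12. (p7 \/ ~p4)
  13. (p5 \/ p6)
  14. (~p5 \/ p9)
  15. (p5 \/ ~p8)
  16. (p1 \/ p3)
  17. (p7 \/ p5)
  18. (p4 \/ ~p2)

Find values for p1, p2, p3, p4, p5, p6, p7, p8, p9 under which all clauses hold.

p1=F, p2=F, p3=T, p4=T, p5=T, p6=F, p7=T, p8=T, p9=T

p2 occurs only negated in the remaining clauses — set p2 = False.
Pure literal: p3 appears only positively; assign p3 = True.
Branch on p1: take p1 = False.
  then p8 is forced to True.
  then p4 is forced to True.
  then p9 is forced to True.
  then p7 is forced to True.
  then p5 is forced to True.
p6 is now unconstrained; take p6 = False.
Every clause has at least one true literal under this assignment.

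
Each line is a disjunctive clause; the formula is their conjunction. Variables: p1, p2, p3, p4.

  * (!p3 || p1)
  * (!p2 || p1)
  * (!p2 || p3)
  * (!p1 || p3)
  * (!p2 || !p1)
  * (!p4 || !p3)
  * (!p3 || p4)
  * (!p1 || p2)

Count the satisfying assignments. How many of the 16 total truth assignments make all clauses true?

2

Satisfying assignments:
  p1=F p2=F p3=F p4=F
  p1=F p2=F p3=F p4=T
Count: 2.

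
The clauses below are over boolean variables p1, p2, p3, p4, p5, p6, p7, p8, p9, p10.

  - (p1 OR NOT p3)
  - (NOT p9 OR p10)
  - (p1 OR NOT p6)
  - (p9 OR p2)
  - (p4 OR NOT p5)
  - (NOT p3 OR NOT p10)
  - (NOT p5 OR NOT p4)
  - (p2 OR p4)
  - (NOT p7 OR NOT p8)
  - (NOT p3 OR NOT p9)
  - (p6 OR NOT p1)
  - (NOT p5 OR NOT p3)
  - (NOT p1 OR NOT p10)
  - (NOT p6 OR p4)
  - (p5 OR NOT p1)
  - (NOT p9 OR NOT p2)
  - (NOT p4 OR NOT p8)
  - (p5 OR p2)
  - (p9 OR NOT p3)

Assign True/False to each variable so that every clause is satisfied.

Pure literal: p3 appears only negated; assign p3 = False.
Pure literal: p7 appears only negated; assign p7 = False.
Branch on p1: take p1 = False.
  then p6 is forced to False.
The remaining clauses are satisfied by p2 = True, p4 = False, p5 = False, p8 = True, p9 = False, p10 = True.
Every clause has at least one true literal under this assignment.
Check each clause:
  1. (p1 OR NOT p3) — NOT p3 is true.
  2. (p10 OR NOT p9) — p10 is true.
  3. (NOT p6 OR p1) — NOT p6 is true.
  4. (p2 OR p9) — p2 is true.
  5. (p4 OR NOT p5) — NOT p5 is true.
  6. (NOT p10 OR NOT p3) — NOT p3 is true.
  7. (NOT p4 OR NOT p5) — NOT p5 is true.
  8. (p4 OR p2) — p2 is true.
  9. (NOT p8 OR NOT p7) — NOT p7 is true.
  10. (NOT p9 OR NOT p3) — NOT p3 is true.
  11. (p6 OR NOT p1) — NOT p1 is true.
  12. (NOT p5 OR NOT p3) — NOT p5 is true.
  13. (NOT p1 OR NOT p10) — NOT p1 is true.
  14. (p4 OR NOT p6) — NOT p6 is true.
  15. (NOT p1 OR p5) — NOT p1 is true.
  16. (NOT p9 OR NOT p2) — NOT p9 is true.
  17. (NOT p4 OR NOT p8) — NOT p4 is true.
  18. (p5 OR p2) — p2 is true.
  19. (p9 OR NOT p3) — NOT p3 is true.

p1=F, p2=T, p3=F, p4=F, p5=F, p6=F, p7=F, p8=T, p9=F, p10=T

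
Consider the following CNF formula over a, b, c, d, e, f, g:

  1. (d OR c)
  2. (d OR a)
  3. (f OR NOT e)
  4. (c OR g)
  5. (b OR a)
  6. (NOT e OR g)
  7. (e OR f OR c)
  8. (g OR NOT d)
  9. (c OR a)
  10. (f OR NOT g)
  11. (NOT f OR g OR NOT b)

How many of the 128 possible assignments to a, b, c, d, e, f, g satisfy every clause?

Split on g, then c.
  g=T, c=T: e free; 5 ways for (a,b,d,f) × 2^1 = 10.
  g=T, c=F: remaining (a,b,d,e,f) ∈ {(T,F,T,F,T); (T,F,T,T,T); (T,T,T,F,T); (T,T,T,T,T)} — 4.
  g=F, c=T: remaining (a,b,d,e,f) ∈ {(T,F,F,F,F); (T,F,F,F,T); (T,T,F,F,F)} — 3.
  g=F, c=F: a clause becomes empty — 0.
Total: 10 + 4 + 3 + 0 = 17.

17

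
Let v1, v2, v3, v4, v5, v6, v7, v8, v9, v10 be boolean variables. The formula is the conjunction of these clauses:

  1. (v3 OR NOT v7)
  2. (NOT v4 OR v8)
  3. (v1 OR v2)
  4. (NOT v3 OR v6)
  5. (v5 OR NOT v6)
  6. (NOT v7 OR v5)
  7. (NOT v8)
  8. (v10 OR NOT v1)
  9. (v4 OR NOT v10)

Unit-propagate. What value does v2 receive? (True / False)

True

(NOT v8) is a unit clause: v8 = False.
From (v8 OR NOT v4) and v8 = False: v4 = False.
(NOT v10 OR v4) with v4 = False leaves only NOT v10, so v10 = False.
In (v10 OR NOT v1), v10 is now false; NOT v1 must hold, so v1 = False.
(v2 OR v1): since v1 = False, the clause reduces to (v2). v2 = True.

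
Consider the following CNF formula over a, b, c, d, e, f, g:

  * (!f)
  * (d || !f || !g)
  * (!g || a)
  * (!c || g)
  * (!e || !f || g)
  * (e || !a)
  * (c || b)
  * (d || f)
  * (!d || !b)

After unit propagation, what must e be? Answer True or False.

True

Unit clause (!f) sets f = False.
(d || f) with f = False leaves only d, so d = True.
(!d || !b): since d = True, the clause reduces to (!b). b = False.
(c || b): since b = False, the clause reduces to (c). c = True.
In (!c || g), !c is now false; g must hold, so g = True.
(!g || a) with g = True leaves only a, so a = True.
From (e || !a) and a = True: e = True.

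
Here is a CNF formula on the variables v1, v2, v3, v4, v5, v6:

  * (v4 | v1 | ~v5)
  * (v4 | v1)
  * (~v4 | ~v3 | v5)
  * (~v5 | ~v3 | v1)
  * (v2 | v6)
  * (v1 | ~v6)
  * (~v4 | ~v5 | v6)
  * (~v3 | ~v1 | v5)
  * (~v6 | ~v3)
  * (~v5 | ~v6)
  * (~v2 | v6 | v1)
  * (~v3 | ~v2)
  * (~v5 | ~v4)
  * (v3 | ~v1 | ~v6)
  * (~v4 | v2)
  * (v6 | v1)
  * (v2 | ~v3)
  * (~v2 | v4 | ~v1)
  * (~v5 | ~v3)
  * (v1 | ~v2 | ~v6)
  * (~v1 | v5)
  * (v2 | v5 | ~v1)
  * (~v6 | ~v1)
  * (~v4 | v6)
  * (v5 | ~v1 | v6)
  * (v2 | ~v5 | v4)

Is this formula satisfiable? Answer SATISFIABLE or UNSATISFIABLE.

v1 = True:
  propagation gives v5=True, v6=False, v2=True, v4=False; an empty clause results — contradiction.
v1 = False:
  propagation gives v4=True, v6=False; an empty clause results — contradiction.
Every branch closes, so no satisfying assignment exists.

UNSATISFIABLE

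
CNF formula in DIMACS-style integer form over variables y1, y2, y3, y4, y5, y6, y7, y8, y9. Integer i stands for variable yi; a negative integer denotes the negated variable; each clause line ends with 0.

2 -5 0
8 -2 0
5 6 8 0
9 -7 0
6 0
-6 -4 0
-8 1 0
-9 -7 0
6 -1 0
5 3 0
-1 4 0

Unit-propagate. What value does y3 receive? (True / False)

(y6) stands alone — y6 = True.
In (!y4 || !y6), !y6 is now false; !y4 must hold, so y4 = False.
(!y1 || y4) with y4 = False leaves only !y1, so y1 = False.
From (!y8 || y1) and y1 = False: y8 = False.
From (y8 || !y2) and y8 = False: y2 = False.
(y2 || !y5): since y2 = False, the clause reduces to (!y5). y5 = False.
(y3 || y5): since y5 = False, the clause reduces to (y3). y3 = True.

True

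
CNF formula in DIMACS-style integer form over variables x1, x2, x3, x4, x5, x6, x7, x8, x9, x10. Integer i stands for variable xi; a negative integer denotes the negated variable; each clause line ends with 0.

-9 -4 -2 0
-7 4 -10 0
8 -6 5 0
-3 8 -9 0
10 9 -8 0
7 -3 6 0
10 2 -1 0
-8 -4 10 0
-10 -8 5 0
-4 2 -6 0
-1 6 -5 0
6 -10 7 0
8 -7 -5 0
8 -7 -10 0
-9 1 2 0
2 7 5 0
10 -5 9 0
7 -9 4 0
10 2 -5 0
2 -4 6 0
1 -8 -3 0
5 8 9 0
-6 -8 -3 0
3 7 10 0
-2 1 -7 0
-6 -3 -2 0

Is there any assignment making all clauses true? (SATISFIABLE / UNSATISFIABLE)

SATISFIABLE

Try x1 = True.
Set x2 = False and propagate.
  then x10 is forced to True.
The remaining clauses are satisfied by x3 = False, x4 = False, x5 = True, x6 = True, x7 = False, x8 = False, x9 = False.
Every clause has at least one true literal under this assignment.
So x1=T, x2=F, x3=F, x4=F, x5=T, x6=T, x7=F, x8=F, x9=F, x10=T is a satisfying assignment.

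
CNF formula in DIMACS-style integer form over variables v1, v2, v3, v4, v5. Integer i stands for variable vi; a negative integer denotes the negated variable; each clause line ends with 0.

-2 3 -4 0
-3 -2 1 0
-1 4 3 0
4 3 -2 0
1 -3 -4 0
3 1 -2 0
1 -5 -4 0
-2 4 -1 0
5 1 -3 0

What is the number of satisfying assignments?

Case analysis on v1 and v3:
  v1=1, v3=1: v5 free; 3 ways for (v2,v4) × 2^1 = 6.
  v1=1, v3=0: remaining (v2,v4,v5) ∈ {(0,1,0); (0,1,1)} — 2.
  v1=0, v3=1: remaining (v2,v4,v5) ∈ {(0,0,1)} — 1.
  v1=0, v3=0: remaining (v2,v4,v5) ∈ {(0,0,0); (0,0,1); (0,1,0)} — 3.
Total: 6 + 2 + 1 + 3 = 12.

12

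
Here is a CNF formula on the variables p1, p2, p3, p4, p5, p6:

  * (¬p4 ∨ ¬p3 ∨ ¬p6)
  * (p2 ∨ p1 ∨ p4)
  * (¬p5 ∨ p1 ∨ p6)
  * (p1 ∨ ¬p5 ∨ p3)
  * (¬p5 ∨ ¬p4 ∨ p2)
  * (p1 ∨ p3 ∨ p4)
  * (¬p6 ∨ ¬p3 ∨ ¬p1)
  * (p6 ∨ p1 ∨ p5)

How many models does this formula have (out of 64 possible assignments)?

Split on p1, then p3.
  p1=1, p3=1: 7 of the 16 assignments to (p2,p4,p5,p6) work.
  p1=1, p3=0: p6 free; 7 ways for (p2,p4,p5) × 2^1 = 14.
  p1=0, p3=1: remaining (p2,p4,p5,p6) ∈ {(1,0,0,1); (1,0,1,1)} — 2.
  p1=0, p3=0: remaining (p2,p4,p5,p6) ∈ {(0,1,0,1); (1,1,0,1)} — 2.
Total: 7 + 14 + 2 + 2 = 25.

25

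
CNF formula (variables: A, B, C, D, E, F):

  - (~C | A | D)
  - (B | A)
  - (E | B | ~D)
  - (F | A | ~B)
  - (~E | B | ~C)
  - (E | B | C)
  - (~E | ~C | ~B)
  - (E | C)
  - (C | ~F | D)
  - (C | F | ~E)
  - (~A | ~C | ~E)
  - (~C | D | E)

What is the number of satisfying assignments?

The models are:
  A=F B=T C=F D=T E=T F=T
  A=F B=T C=T D=T E=F F=T
  A=T B=F C=F D=T E=T F=T
  A=T B=T C=F D=T E=T F=T
  A=T B=T C=T D=T E=F F=F
  A=T B=T C=T D=T E=F F=T
Count: 6.

6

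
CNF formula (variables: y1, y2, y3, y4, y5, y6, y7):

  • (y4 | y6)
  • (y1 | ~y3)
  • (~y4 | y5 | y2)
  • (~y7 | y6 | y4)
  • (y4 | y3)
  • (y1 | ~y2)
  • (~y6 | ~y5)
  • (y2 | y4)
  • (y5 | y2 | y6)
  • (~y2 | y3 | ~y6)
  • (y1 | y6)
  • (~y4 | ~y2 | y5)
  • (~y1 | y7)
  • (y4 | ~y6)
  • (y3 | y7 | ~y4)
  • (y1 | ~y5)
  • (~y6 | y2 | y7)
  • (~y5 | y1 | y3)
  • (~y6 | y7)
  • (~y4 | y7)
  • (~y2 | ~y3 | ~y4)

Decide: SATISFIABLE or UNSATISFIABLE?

Branch on y1: take y1 = True.
  then y7 is forced to True.
Try y2 = False.
  then y4 is forced to True.
  then y5 is forced to True.
  then y6 is forced to False.
y3 is now unconstrained; take y3 = True.
Every clause has at least one true literal under this assignment.
So y1 = True, y2 = False, y3 = True, y4 = True, y5 = True, y6 = False, y7 = True is a satisfying assignment.

SATISFIABLE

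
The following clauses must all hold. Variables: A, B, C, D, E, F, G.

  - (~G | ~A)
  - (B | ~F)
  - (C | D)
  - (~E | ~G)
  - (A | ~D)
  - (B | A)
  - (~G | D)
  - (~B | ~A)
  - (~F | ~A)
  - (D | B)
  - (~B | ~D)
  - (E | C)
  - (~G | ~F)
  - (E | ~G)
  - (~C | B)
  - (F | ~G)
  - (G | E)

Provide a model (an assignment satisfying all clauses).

A=False, B=True, C=True, D=False, E=True, F=False, G=False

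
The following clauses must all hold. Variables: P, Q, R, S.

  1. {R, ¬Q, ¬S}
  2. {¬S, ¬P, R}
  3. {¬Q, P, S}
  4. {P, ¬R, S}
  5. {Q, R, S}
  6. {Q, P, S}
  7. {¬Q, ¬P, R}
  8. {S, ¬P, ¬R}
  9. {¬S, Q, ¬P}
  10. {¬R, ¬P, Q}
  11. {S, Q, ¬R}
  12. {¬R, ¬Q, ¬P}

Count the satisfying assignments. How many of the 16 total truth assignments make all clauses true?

Satisfying assignments:
  P=F Q=F R=F S=T
  P=F Q=F R=T S=T
  P=F Q=T R=T S=T
Count: 3.

3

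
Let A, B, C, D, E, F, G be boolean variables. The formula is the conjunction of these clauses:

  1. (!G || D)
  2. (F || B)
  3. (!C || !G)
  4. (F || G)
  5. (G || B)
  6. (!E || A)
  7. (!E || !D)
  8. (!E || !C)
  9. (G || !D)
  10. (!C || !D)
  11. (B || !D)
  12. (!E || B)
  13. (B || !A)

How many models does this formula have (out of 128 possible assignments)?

9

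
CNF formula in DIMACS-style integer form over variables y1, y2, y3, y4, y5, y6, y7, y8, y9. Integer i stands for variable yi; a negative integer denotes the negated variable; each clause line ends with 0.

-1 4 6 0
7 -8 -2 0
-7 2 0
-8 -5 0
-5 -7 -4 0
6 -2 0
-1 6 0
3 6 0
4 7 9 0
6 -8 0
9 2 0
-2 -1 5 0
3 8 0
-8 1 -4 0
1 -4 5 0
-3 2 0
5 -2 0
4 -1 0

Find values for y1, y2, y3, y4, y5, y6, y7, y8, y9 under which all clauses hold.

y6 occurs only positively in the remaining clauses — set y6 = True.
y9 occurs only positively in the remaining clauses — set y9 = True.
Set y1 = False and propagate.
For the remaining variables, y2 = True, y3 = True, y4 = False, y5 = True, y7 = False, y8 = False works.
Check each clause:
  1. (y4 OR y6 OR NOT y1) — y6 is true.
  2. (NOT y8 OR y7 OR NOT y2) — NOT y8 is true.
  3. (NOT y7 OR y2) — NOT y7 is true.
  4. (NOT y5 OR NOT y8) — NOT y8 is true.
  5. (NOT y5 OR NOT y7 OR NOT y4) — NOT y7 is true.
  6. (NOT y2 OR y6) — y6 is true.
  7. (NOT y1 OR y6) — y6 is true.
  8. (y3 OR y6) — y3 is true.
  9. (y9 OR y4 OR y7) — y9 is true.
  10. (NOT y8 OR y6) — NOT y8 is true.
  11. (y2 OR y9) — y9 is true.
  12. (NOT y1 OR NOT y2 OR y5) — y5 is true.
  13. (y3 OR y8) — y3 is true.
  14. (y1 OR NOT y8 OR NOT y4) — NOT y8 is true.
  15. (NOT y4 OR y1 OR y5) — NOT y4 is true.
  16. (y2 OR NOT y3) — y2 is true.
  17. (NOT y2 OR y5) — y5 is true.
  18. (y4 OR NOT y1) — NOT y1 is true.

y1=0  y2=1  y3=1  y4=0  y5=1  y6=1  y7=0  y8=0  y9=1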